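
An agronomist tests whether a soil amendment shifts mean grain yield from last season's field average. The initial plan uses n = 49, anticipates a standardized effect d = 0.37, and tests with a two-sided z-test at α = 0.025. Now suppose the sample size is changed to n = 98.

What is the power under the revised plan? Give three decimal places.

Power ≈ 0.922

With n = 98: δ = d·√n = 0.37 × √98 = 3.6628. Critical value z_{0.0125} = 2.241.
Revised power = Φ(δ − 2.241) + Φ(−δ − 2.241) = Φ(1.421) + Φ(-5.904) = 0.9224 + 0.0000 = 0.9224.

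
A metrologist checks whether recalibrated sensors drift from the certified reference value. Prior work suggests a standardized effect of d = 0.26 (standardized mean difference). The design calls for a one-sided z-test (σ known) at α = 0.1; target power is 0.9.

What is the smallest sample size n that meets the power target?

n = 98

For power 0.9 need Φ(δ − z_{0.1}) = 0.9, so δ = z_{0.1} + z_{0.10} = 1.282 + 1.282 = 2.563.
δ = d·√n ⇒ n = (δ/d)² = (2.563 / 0.26)² = 97.18.
Rounding up, n = 98.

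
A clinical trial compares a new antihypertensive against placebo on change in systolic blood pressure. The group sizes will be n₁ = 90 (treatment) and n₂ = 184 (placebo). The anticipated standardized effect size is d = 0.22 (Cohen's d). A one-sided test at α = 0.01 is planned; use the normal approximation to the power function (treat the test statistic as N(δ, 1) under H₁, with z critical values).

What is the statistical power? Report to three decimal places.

Noncentrality parameter: δ = d / √(1/n₁ + 1/n₂) = 0.22 / √(1/90 + 1/184) = 1.7103
Critical value for a one-sided test at α = 0.01: z_α = 2.326.
Power = Φ(δ − 2.326) = Φ(-0.616) = 0.2689.

Power ≈ 0.269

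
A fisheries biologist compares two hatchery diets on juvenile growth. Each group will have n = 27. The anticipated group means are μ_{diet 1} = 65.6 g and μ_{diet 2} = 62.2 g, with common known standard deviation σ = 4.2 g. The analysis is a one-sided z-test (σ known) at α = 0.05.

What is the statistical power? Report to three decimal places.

Standardized effect: d = |μ_{diet 1} − μ_{diet 2}| / σ = |65.6 − 62.2| / 4.2 = 0.8095
Noncentrality parameter: δ = d·√(n/2) = 0.8095 × √(27/2) = 2.9744
Critical value for a one-sided test at α = 0.05: z_α = 1.645.
Power = P(Z > 1.645 − δ) = Φ(1.330) = 0.9082.

Power ≈ 0.908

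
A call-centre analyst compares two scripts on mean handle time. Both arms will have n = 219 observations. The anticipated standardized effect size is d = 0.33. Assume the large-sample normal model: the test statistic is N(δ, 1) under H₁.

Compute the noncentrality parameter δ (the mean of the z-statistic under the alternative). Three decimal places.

δ = d·√(n/2) = 0.33 × √(219/2) = 3.4532

δ ≈ 3.453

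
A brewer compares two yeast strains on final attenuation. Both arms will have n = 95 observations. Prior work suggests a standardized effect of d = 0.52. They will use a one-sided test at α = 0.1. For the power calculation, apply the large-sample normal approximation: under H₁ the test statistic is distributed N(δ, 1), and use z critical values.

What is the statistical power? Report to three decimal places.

Power ≈ 0.989

Noncentrality parameter: δ = d·√(n/2) = 0.52 × √(95/2) = 3.5839
One-sided α = 0.1 → critical value z_{0.1} = 1.282.
Power = P(Z > 1.282 − δ) = Φ(2.302) = 0.9893.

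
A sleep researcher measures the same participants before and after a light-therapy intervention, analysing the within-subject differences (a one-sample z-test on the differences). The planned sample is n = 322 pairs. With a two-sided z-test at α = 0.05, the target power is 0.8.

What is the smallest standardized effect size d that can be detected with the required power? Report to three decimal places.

d ≈ 0.156

Need Φ(δ − 1.960) = 0.8, so δ = 1.960 + 0.842 = 2.802.
(The second rejection-region term Φ(−δ − z_{α/2}) is negligible and dropped.)
δ = d·√n ⇒ d = δ/√n = 2.802/√322 = 0.1561.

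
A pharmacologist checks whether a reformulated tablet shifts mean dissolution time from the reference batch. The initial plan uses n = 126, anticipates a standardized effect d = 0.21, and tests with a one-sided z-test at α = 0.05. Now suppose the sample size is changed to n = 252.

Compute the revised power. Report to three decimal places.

With n = 252: δ = d·√n = 0.21 × √252 = 3.3336. Critical value z_{0.05} = 1.645.
Revised power = P(Z > 1.645 − δ) = Φ(1.689) = 0.9544.

Power ≈ 0.954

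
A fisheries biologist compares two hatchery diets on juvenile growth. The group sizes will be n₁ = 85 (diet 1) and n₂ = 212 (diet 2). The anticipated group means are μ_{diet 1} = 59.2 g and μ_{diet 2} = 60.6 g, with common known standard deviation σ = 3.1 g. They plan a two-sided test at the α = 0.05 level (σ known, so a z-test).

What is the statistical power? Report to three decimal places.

Standardized effect: d = |μ_{diet 1} − μ_{diet 2}| / σ = |59.2 − 60.6| / 3.1 = 0.4516
Noncentrality parameter: δ = d / √(1/n₁ + 1/n₂) = 0.4516 / √(1/85 + 1/212) = 3.5178
Critical value for a two-sided test at α = 0.05: z_{α/2} = 1.960.
Power = Φ(δ − 1.960) + Φ(−δ − 1.960) = Φ(1.558) + Φ(-5.478) = 0.9404 + 0.0000 = 0.9404.

Power ≈ 0.940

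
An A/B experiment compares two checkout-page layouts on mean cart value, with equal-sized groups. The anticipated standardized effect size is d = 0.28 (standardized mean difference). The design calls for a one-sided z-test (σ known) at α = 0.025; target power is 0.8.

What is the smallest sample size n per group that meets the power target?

Set Φ(δ − 1.960) = 0.8; then δ − 1.960 = Φ⁻¹(0.8) = 0.842, giving δ = 2.802.
δ = d·√(n/2) ⇒ n = 2(δ/d)² = 2 × (2.802 / 0.28)² = 200.23.
Rounding up, n = 201 per group.

n = 201 per group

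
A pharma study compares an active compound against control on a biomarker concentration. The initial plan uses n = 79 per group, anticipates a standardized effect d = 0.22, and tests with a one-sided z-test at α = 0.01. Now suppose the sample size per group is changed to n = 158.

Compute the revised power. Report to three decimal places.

Power ≈ 0.355

With n = 158 per group: δ = d·√(n/2) = 0.22 × √(158/2) = 1.9554. Critical value z_{0.01} = 2.326.
Revised power = P(Z > 2.326 − δ) = Φ(-0.371) = 0.3553.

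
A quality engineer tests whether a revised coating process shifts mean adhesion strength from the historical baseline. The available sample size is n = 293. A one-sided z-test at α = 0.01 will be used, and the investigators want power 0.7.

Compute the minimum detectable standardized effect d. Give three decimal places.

d ≈ 0.167

Required noncentrality: δ = z_{0.01} + z_{0.30} = 2.326 + 0.524 = 2.851.
δ = d·√n ⇒ d = δ/√n = 2.851/√293 = 0.1665.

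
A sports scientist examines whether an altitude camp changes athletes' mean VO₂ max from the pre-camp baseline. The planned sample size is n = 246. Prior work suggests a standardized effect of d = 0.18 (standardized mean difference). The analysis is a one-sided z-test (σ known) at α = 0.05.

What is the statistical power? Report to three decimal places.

Noncentrality parameter: δ = d·√n = 0.18 × √246 = 2.8232
Critical value for a one-sided test at α = 0.05: z_α = 1.645.
Power = Φ(δ − 1.645) = Φ(1.178) = 0.8807.

Power ≈ 0.881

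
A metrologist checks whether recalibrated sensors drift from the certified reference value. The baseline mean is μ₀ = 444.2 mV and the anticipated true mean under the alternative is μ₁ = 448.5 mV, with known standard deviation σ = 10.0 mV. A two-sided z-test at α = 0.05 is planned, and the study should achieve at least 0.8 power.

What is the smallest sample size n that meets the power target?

Standardized effect: d = |μ₁ − μ₀| / σ = |448.5 − 444.2| / 10.0 = 0.4300
For power 0.8 need Φ(δ − z_{0.025}) = 0.8, so δ = z_{0.025} + z_{0.20} = 1.960 + 0.842 = 2.802.
(The Φ(−δ − z_{α/2}) term is vanishingly small for δ > 0 and is dropped in the standard sample-size formula.)
δ = d·√n ⇒ n = (δ/d)² = (2.802 / 0.4300)² = 42.45.
Rounding up, n = 43.

n = 43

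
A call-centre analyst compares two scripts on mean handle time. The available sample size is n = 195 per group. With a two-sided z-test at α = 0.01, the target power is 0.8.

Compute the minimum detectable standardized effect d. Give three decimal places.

Required noncentrality: δ = z_{0.005} + z_{0.20} = 2.576 + 0.842 = 3.417.
(Lower-tail contribution to power is negligible for δ > 0.)
δ = d·√(n/2) ⇒ d = δ/√(n/2) = 3.417/√(195/2) = 0.3461.

d ≈ 0.346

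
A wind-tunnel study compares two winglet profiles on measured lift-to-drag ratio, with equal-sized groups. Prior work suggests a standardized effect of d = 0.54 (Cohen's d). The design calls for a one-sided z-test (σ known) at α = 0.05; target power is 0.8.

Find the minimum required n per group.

n = 43 per group

Set Φ(δ − 1.645) = 0.8; then δ − 1.645 = Φ⁻¹(0.8) = 0.842, giving δ = 2.486.
δ = d·√(n/2) ⇒ n = 2(δ/d)² = 2 × (2.486 / 0.54)² = 42.40.
Round up to the next whole unit.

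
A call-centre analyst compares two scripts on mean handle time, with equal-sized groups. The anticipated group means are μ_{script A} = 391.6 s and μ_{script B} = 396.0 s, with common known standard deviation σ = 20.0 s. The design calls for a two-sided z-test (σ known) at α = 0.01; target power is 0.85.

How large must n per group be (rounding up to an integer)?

n = 540 per group

Standardized effect: d = |μ_{script A} − μ_{script B}| / σ = |391.6 − 396.0| / 20.0 = 0.2200
For power 0.85 need Φ(δ − z_{0.005}) = 0.85, so δ = z_{0.005} + z_{0.15} = 2.576 + 1.036 = 3.612.
(Ignoring the negligible lower-tail rejection probability gives the usual closed-form inversion.)
δ = d·√(n/2) ⇒ n = 2(δ/d)² = 2 × (3.612 / 0.2200)² = 539.19.
Rounding up, n = 540 per group.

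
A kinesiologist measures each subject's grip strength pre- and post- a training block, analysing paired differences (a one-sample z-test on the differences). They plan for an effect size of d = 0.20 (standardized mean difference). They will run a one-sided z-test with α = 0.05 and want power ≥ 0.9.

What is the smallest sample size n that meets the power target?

n = 215

Set Φ(δ − 1.645) = 0.9; then δ − 1.645 = Φ⁻¹(0.9) = 1.282, giving δ = 2.926.
δ = d·√n ⇒ n = (δ/d)² = (2.926 / 0.20)² = 214.10.
Rounding up, n = 215.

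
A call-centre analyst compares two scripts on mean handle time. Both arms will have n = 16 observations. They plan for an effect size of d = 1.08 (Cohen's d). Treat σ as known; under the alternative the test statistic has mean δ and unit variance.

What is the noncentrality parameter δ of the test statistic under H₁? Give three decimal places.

The noncentrality parameter scales effect size by the design's sample-size factor: δ = d·√(n/2) = 1.08 × √(16/2) = 3.0547

δ ≈ 3.055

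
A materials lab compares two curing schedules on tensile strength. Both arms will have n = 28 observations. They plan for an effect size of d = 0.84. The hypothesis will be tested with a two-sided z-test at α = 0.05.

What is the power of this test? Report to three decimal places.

Power ≈ 0.882

Noncentrality parameter: δ = d·√(n/2) = 0.84 × √(28/2) = 3.1430
Two-sided α = 0.05 → critical value z_{0.025} = 1.960.
Power = Φ(δ − 1.960) + Φ(−δ − 1.960) = Φ(1.183) + Φ(-5.103) = 0.8816 + 0.0000 = 0.8816.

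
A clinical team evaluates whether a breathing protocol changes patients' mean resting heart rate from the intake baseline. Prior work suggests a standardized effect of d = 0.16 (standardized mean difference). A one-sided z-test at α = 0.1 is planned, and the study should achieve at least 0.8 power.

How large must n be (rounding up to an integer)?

n = 177

For power 0.8 need Φ(δ − z_{0.1}) = 0.8, so δ = z_{0.1} + z_{0.20} = 1.282 + 0.842 = 2.123.
δ = d·√n ⇒ n = (δ/d)² = (2.123 / 0.16)² = 176.09.
Rounding up, n = 177.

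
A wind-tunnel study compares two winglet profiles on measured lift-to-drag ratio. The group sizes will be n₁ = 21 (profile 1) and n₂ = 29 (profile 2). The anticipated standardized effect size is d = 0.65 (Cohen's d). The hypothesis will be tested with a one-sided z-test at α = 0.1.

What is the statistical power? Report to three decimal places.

Noncentrality parameter: δ = d / √(1/n₁ + 1/n₂) = 0.65 / √(1/21 + 1/29) = 2.2685
Critical value for a one-sided test at α = 0.1: z_α = 1.282.
Power = P(Z > 1.282 − δ) = Φ(0.987) = 0.8382.

Power ≈ 0.838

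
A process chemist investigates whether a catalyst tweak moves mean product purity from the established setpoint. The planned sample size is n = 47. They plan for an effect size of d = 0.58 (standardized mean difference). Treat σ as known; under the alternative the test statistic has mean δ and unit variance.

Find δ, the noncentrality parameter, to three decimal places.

δ ≈ 3.976

δ = d·√n = 0.58 × √47 = 3.9763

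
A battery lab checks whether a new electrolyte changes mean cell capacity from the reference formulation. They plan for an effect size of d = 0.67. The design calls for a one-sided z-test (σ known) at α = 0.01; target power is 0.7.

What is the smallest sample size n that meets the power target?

n = 19

Set Φ(δ − 2.326) = 0.7; then δ − 2.326 = Φ⁻¹(0.7) = 0.524, giving δ = 2.851.
δ = d·√n ⇒ n = (δ/d)² = (2.851 / 0.67)² = 18.10.
Rounding up, n = 19.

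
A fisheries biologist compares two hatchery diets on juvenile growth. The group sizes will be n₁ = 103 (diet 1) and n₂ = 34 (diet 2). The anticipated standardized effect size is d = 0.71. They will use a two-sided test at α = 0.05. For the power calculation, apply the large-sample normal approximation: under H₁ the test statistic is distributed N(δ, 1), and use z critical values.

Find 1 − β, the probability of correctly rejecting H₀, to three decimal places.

Power ≈ 0.948

Noncentrality parameter: δ = d / √(1/n₁ + 1/n₂) = 0.71 / √(1/103 + 1/34) = 3.5897
Critical value for a two-sided test at α = 0.05: z_{α/2} = 1.960.
Power = Φ(δ − 1.960) + Φ(−δ − 1.960) = Φ(1.630) + Φ(-5.550) = 0.9484 + 0.0000 = 0.9484.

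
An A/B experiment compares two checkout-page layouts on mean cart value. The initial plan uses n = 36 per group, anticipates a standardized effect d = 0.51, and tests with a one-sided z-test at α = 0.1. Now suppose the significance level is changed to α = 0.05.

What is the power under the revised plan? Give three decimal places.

δ = d·√(n/2) = 0.51 × √(36/2) = 2.1637 (unchanged). New critical value: z_{0.05} = 1.645.
Revised power = Φ(δ − 1.645) = Φ(0.519) = 0.6981.

Power ≈ 0.698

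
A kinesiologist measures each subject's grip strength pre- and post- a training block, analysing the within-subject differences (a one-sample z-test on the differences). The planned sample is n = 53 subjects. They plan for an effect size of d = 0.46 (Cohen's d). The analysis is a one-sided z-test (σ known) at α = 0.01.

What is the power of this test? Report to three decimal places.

Power ≈ 0.847

Noncentrality parameter: δ = d·√n = 0.46 × √53 = 3.3489
Critical value for a one-sided test at α = 0.01: z_α = 2.326.
Power = Φ(δ − 2.326) = Φ(1.023) = 0.8467.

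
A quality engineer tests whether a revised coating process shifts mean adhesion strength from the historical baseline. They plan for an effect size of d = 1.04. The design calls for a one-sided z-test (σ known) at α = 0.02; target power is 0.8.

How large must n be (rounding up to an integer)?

n = 8

For power 0.8 need Φ(δ − z_{0.02}) = 0.8, so δ = z_{0.02} + z_{0.20} = 2.054 + 0.842 = 2.895.
δ = d·√n ⇒ n = (δ/d)² = (2.895 / 1.04)² = 7.75.
Rounding up, n = 8.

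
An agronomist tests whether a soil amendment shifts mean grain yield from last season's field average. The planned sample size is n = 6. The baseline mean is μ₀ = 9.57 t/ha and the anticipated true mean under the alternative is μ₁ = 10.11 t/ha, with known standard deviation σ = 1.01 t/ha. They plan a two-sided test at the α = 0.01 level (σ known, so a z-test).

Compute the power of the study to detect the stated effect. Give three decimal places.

Standardized effect: d = |μ₁ − μ₀| / σ = |10.11 − 9.57| / 1.01 = 0.5347
Noncentrality parameter: δ = d·√n = 0.5347 × √6 = 1.3096
Two-sided α = 0.01 → critical value z_{0.005} = 2.576.
Power = Φ(δ − 2.576) + Φ(−δ − 2.576) = Φ(-1.266) + Φ(-3.885) = 0.1027 + 0.0001 = 0.1028.

Power ≈ 0.103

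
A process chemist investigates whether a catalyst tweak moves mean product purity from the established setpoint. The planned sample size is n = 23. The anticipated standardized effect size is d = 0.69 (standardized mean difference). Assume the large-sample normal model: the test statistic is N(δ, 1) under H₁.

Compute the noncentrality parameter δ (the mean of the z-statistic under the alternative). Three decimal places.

δ ≈ 3.309

The noncentrality parameter scales effect size by the design's sample-size factor: δ = d·√n = 0.69 × √23 = 3.3091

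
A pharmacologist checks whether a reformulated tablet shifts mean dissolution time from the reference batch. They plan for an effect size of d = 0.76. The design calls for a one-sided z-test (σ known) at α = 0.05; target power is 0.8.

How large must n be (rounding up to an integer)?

n = 11

Set Φ(δ − 1.645) = 0.8; then δ − 1.645 = Φ⁻¹(0.8) = 0.842, giving δ = 2.486.
δ = d·√n ⇒ n = (δ/d)² = (2.486 / 0.76)² = 10.70.
Rounding up, n = 11.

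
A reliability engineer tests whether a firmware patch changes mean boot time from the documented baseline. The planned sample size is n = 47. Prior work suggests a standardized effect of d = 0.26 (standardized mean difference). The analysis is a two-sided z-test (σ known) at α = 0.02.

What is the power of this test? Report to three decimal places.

Power ≈ 0.293

Noncentrality parameter: δ = d·√n = 0.26 × √47 = 1.7825
Two-sided α = 0.02 → critical value z_{0.01} = 2.326.
Power = Φ(δ − 2.326) + Φ(−δ − 2.326) = Φ(-0.544) + Φ(-4.109) = 0.2933 + 0.0000 = 0.2933.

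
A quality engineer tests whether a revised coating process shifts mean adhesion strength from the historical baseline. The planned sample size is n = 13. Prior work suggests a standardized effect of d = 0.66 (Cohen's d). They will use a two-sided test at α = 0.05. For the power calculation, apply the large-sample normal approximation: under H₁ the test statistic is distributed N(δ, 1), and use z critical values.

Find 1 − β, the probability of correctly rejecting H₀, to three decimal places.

Noncentrality parameter: δ = d·√n = 0.66 × √13 = 2.3797
Critical value for a two-sided test at α = 0.05: z_{α/2} = 1.960.
Power = Φ(δ − 1.960) + Φ(−δ − 1.960) = Φ(0.420) + Φ(-4.340) = 0.6626 + 0.0000 = 0.6627.

Power ≈ 0.663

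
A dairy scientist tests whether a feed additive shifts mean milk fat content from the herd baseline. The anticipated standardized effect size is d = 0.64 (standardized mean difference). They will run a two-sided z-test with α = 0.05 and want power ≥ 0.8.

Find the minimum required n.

Set Φ(δ − 1.960) = 0.8; then δ − 1.960 = Φ⁻¹(0.8) = 0.842, giving δ = 2.802.
(Ignoring the negligible lower-tail rejection probability gives the usual closed-form inversion.)
δ = d·√n ⇒ n = (δ/d)² = (2.802 / 0.64)² = 19.16.
Rounding up, n = 20.

n = 20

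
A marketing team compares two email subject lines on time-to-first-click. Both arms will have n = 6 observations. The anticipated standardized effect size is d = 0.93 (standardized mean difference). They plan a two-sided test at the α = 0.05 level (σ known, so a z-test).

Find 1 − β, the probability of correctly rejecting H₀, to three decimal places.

Noncentrality parameter: δ = d·√(n/2) = 0.93 × √(6/2) = 1.6108
Two-sided α = 0.05 → critical value z_{0.025} = 1.960.
Power = Φ(δ − 1.960) + Φ(−δ − 1.960) = Φ(-0.349) + Φ(-3.571) = 0.3635 + 0.0002 = 0.3637.

Power ≈ 0.364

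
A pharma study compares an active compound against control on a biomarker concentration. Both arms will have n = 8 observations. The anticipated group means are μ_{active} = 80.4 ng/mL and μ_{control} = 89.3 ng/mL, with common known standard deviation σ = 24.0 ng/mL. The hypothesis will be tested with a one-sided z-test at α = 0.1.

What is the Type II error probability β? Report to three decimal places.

β ≈ 0.705

Standardized effect: d = |μ_{active} − μ_{control}| / σ = |80.4 − 89.3| / 24.0 = 0.3708
Noncentrality parameter: δ = d·√(n/2) = 0.3708 × √(8/2) = 0.7417
Critical value for a one-sided test at α = 0.1: z_α = 1.282.
Power = P(Z > 1.282 − δ) = Φ(-0.540) = 0.2946.
Type II error: β = 1 − power = 1 − 0.2946 = 0.7054.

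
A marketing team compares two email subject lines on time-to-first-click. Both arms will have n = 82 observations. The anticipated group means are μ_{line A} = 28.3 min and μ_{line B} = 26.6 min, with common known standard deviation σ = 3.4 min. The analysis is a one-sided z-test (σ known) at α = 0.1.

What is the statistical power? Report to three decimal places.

Power ≈ 0.973

Standardized effect: d = |μ_{line A} − μ_{line B}| / σ = |28.3 − 26.6| / 3.4 = 0.5000
Noncentrality parameter: δ = d·√(n/2) = 0.5000 × √(82/2) = 3.2016
One-sided α = 0.1 → critical value z_{0.1} = 1.282.
Power = P(Z > 1.282 − δ) = Φ(1.920) = 0.9726.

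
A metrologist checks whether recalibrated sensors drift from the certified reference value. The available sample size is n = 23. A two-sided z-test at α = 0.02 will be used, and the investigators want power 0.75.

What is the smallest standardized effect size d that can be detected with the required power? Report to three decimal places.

Required noncentrality: δ = z_{0.01} + z_{0.25} = 2.326 + 0.674 = 3.001.
(Lower-tail contribution to power is negligible for δ > 0.)
δ = d·√n ⇒ d = δ/√n = 3.001/√23 = 0.6257.

d ≈ 0.626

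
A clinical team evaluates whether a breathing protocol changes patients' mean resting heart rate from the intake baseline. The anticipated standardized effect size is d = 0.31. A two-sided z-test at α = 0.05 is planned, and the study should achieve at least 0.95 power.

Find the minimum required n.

n = 136

For power 0.95 need Φ(δ − z_{0.025}) = 0.95, so δ = z_{0.025} + z_{0.05} = 1.960 + 1.645 = 3.605.
(For δ > 0 the lower-tail rejection region contributes negligibly to power, so the one-term inversion is standard.)
δ = d·√n ⇒ n = (δ/d)² = (3.605 / 0.31)² = 135.22.
Round up to the next whole unit.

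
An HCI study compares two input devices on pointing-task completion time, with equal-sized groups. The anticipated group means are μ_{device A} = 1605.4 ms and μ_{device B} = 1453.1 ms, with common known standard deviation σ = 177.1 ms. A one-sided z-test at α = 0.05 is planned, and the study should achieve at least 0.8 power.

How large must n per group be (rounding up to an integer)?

Standardized effect: d = |μ_{device A} − μ_{device B}| / σ = |1605.4 − 1453.1| / 177.1 = 0.8600
For power 0.8 need Φ(δ − z_{0.05}) = 0.8, so δ = z_{0.05} + z_{0.20} = 1.645 + 0.842 = 2.486.
δ = d·√(n/2) ⇒ n = 2(δ/d)² = 2 × (2.486 / 0.8600)² = 16.72.
Rounding up, n = 17 per group.

n = 17 per group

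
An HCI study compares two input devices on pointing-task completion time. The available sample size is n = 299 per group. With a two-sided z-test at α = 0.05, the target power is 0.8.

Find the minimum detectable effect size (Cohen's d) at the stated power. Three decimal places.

d ≈ 0.229

Need Φ(δ − 1.960) = 0.8, so δ = 1.960 + 0.842 = 2.802.
(Lower-tail contribution to power is negligible for δ > 0.)
δ = d·√(n/2) ⇒ d = δ/√(n/2) = 2.802/√(299/2) = 0.2291.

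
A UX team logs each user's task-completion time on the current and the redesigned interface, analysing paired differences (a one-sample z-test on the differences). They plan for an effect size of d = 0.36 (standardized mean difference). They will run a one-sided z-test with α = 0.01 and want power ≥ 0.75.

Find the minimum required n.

For power 0.75 need Φ(δ − z_{0.01}) = 0.75, so δ = z_{0.01} + z_{0.25} = 2.326 + 0.674 = 3.001.
δ = d·√n ⇒ n = (δ/d)² = (3.001 / 0.36)² = 69.48.
Round up to the next whole unit.

n = 70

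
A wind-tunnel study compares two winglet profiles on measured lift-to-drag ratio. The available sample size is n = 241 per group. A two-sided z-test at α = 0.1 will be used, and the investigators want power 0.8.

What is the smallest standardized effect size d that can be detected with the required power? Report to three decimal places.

Need Φ(δ − 1.645) = 0.8, so δ = 1.645 + 0.842 = 2.486.
(The second rejection-region term Φ(−δ − z_{α/2}) is negligible and dropped.)
δ = d·√(n/2) ⇒ d = δ/√(n/2) = 2.486/√(241/2) = 0.2265.

d ≈ 0.227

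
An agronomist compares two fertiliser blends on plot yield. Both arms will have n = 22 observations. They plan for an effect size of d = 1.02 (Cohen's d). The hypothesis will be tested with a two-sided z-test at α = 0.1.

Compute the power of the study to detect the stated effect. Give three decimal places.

Noncentrality parameter: δ = d·√(n/2) = 1.02 × √(22/2) = 3.3830
Critical value for a two-sided test at α = 0.1: z_{α/2} = 1.645.
Power = Φ(δ − 1.645) + Φ(−δ − 1.645) = Φ(1.738) + Φ(-5.028) = 0.9589 + 0.0000 = 0.9589.

Power ≈ 0.959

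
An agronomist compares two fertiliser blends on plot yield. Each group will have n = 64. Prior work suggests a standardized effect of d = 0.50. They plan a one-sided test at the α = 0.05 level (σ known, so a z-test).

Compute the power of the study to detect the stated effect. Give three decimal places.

Noncentrality parameter: δ = d·√(n/2) = 0.50 × √(64/2) = 2.8284
Critical value for a one-sided test at α = 0.05: z_α = 1.645.
Power = Φ(δ − 1.645) = Φ(1.184) = 0.8817.

Power ≈ 0.882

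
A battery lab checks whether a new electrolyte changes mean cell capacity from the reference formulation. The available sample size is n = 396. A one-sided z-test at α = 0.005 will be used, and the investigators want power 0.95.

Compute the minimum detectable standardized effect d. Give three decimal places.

d ≈ 0.212

Need Φ(δ − 2.576) = 0.95, so δ = 2.576 + 1.645 = 4.221.
δ = d·√n ⇒ d = δ/√n = 4.221/√396 = 0.2121.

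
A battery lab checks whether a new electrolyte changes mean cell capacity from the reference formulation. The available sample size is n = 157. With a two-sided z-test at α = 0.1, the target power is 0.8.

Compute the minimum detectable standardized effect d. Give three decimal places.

Need Φ(δ − 1.645) = 0.8, so δ = 1.645 + 0.842 = 2.486.
(Lower-tail contribution to power is negligible for δ > 0.)
δ = d·√n ⇒ d = δ/√n = 2.486/√157 = 0.1984.

d ≈ 0.198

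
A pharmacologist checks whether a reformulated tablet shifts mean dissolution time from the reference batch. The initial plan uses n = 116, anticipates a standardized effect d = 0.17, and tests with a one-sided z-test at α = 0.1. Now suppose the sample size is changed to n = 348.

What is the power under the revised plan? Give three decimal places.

Power ≈ 0.971

With n = 348: δ = d·√n = 0.17 × √348 = 3.1713. Critical value z_{0.1} = 1.282.
Revised power = P(Z > 1.282 − δ) = Φ(1.890) = 0.9706.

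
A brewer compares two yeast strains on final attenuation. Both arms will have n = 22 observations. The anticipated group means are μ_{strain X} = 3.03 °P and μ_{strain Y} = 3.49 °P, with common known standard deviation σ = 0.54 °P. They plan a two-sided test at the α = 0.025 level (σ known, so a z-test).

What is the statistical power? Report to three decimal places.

Power ≈ 0.720

Standardized effect: d = |μ_{strain X} − μ_{strain Y}| / σ = |3.03 − 3.49| / 0.54 = 0.8519
Noncentrality parameter: δ = d·√(n/2) = 0.8519 × √(22/2) = 2.8253
Two-sided α = 0.025 → critical value z_{0.0125} = 2.241.
Power = Φ(δ − 2.241) + Φ(−δ − 2.241) = Φ(0.584) + Φ(-5.067) = 0.7203 + 0.0000 = 0.7203.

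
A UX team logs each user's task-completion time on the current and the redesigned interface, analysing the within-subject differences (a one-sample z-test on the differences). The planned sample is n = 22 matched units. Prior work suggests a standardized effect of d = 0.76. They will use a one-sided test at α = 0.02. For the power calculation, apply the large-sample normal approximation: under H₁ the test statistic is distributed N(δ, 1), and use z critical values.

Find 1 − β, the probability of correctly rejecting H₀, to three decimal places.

Power ≈ 0.935

Noncentrality parameter: δ = d·√n = 0.76 × √22 = 3.5647
One-sided α = 0.02 → critical value z_{0.02} = 2.054.
Power = P(Z > 2.054 − δ) = Φ(1.511) = 0.9346.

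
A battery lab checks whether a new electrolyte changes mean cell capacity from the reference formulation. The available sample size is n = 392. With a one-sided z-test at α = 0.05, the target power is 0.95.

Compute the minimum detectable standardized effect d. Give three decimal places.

Need Φ(δ − 1.645) = 0.95, so δ = 1.645 + 1.645 = 3.290.
δ = d·√n ⇒ d = δ/√n = 3.290/√392 = 0.1662.

d ≈ 0.166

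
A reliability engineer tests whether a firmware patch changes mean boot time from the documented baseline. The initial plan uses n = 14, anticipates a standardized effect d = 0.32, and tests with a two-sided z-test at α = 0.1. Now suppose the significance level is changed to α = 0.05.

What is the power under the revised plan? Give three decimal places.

Power ≈ 0.224

δ = d·√n = 0.32 × √14 = 1.1973 (unchanged). New critical value: z_{0.025} = 1.960.
Revised power = Φ(δ − 1.960) + Φ(−δ − 1.960) = Φ(-0.763) + Φ(-3.157) = 0.2228 + 0.0008 = 0.2236.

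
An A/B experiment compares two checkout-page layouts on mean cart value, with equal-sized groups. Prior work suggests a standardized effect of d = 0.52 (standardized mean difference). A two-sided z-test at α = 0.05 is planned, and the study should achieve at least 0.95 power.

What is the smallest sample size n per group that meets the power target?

n = 97 per group

Set Φ(δ − 1.960) = 0.95; then δ − 1.960 = Φ⁻¹(0.95) = 1.645, giving δ = 3.605.
(The Φ(−δ − z_{α/2}) term is vanishingly small for δ > 0 and is dropped in the standard sample-size formula.)
δ = d·√(n/2) ⇒ n = 2(δ/d)² = 2 × (3.605 / 0.52)² = 96.11.
Rounding up, n = 97 per group.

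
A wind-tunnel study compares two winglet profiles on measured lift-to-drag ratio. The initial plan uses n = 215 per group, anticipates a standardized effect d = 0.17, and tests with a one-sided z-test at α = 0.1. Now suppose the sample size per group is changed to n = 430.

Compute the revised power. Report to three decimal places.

Power ≈ 0.887

With n = 430 per group: δ = d·√(n/2) = 0.17 × √(430/2) = 2.4927. Critical value z_{0.1} = 1.282.
Revised power = P(Z > 1.282 − δ) = Φ(1.211) = 0.8871.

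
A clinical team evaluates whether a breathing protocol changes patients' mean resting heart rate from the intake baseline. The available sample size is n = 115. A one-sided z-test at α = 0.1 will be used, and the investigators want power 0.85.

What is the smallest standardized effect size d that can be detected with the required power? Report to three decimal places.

d ≈ 0.216

Required noncentrality: δ = z_{0.1} + z_{0.15} = 1.282 + 1.036 = 2.318.
δ = d·√n ⇒ d = δ/√n = 2.318/√115 = 0.2162.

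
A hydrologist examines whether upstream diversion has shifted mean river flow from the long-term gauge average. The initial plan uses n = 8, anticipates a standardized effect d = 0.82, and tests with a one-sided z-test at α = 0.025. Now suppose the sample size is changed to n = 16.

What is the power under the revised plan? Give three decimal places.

Power ≈ 0.907

With n = 16: δ = d·√n = 0.82 × √16 = 3.2800. Critical value z_{0.025} = 1.960.
Revised power = Φ(δ − 1.960) = Φ(1.320) = 0.9066.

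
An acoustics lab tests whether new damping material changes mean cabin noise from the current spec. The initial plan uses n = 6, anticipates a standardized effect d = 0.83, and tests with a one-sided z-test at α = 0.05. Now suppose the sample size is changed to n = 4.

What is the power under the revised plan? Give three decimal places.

Power ≈ 0.506

With n = 4: δ = d·√n = 0.83 × √4 = 1.6600. Critical value z_{0.05} = 1.645.
Revised power = P(Z > 1.645 − δ) = Φ(0.015) = 0.5060.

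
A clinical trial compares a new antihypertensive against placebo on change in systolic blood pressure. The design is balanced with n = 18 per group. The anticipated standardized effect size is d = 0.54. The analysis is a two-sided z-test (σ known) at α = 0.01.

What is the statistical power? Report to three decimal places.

Noncentrality parameter: δ = d·√(n/2) = 0.54 × √(18/2) = 1.6200
Critical value for a two-sided test at α = 0.01: z_{α/2} = 2.576.
Power = Φ(δ − 2.576) + Φ(−δ − 2.576) = Φ(-0.956) + Φ(-4.196) = 0.1696 + 0.0000 = 0.1696.

Power ≈ 0.170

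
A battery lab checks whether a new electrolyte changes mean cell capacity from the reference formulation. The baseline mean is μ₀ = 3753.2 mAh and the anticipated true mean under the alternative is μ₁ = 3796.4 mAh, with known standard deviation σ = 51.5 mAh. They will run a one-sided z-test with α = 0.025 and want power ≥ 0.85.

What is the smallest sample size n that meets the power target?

Standardized effect: d = |μ₁ − μ₀| / σ = |3796.4 − 3753.2| / 51.5 = 0.8388
For power 0.85 need Φ(δ − z_{0.025}) = 0.85, so δ = z_{0.025} + z_{0.15} = 1.960 + 1.036 = 2.996.
δ = d·√n ⇒ n = (δ/d)² = (2.996 / 0.8388)² = 12.76.
Round up to the next whole unit.

n = 13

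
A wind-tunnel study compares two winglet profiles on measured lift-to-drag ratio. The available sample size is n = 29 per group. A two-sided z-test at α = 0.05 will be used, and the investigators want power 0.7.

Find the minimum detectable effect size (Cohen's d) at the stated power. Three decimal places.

d ≈ 0.652

Need Φ(δ − 1.960) = 0.7, so δ = 1.960 + 0.524 = 2.484.
(The second rejection-region term Φ(−δ − z_{α/2}) is negligible and dropped.)
δ = d·√(n/2) ⇒ d = δ/√(n/2) = 2.484/√(29/2) = 0.6524.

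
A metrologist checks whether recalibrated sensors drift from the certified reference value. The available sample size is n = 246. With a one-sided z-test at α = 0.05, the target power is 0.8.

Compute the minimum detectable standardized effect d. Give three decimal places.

d ≈ 0.159

Need Φ(δ − 1.645) = 0.8, so δ = 1.645 + 0.842 = 2.486.
δ = d·√n ⇒ d = δ/√n = 2.486/√246 = 0.1585.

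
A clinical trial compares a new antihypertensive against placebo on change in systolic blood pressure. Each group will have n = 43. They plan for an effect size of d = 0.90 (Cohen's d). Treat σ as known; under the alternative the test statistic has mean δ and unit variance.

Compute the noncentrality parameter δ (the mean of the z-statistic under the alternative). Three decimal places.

δ ≈ 4.173

δ = d·√(n/2) = 0.90 × √(43/2) = 4.1731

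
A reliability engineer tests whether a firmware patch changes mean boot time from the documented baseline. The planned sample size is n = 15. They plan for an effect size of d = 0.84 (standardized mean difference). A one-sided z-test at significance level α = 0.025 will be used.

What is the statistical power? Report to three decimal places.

Power ≈ 0.902

Noncentrality parameter: δ = d·√n = 0.84 × √15 = 3.2533
One-sided α = 0.025 → critical value z_{0.025} = 1.960.
Power = P(Z > 1.960 − δ) = Φ(1.293) = 0.9021.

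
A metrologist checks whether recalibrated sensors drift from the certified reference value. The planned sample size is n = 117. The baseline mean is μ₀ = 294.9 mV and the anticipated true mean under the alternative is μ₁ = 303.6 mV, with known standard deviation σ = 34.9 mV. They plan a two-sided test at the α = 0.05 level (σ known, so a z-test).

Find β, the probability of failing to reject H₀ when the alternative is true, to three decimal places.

Standardized effect: d = |μ₁ − μ₀| / σ = |303.6 − 294.9| / 34.9 = 0.2493
Noncentrality parameter: λ = d·√n = 0.2493 × √117 = 2.6964
Two-sided α = 0.05 → critical value z_{0.025} = 1.960.
Power = Φ(λ − 1.960) + Φ(−λ − 1.960) = Φ(0.736) + Φ(-4.656) = 0.7693 + 0.0000 = 0.7693.
Type II error: β = 1 − power = 1 − 0.7693 = 0.2307.

β ≈ 0.231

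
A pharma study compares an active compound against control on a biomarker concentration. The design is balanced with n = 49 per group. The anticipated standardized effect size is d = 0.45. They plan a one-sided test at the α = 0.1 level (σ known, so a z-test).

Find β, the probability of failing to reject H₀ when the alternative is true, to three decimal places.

Noncentrality parameter: δ = d·√(n/2) = 0.45 × √(49/2) = 2.2274
One-sided α = 0.1 → critical value z_{0.1} = 1.282.
Power = Φ(δ − 1.282) = Φ(0.946) = 0.8279.
Type II error: β = 1 − power = 1 − 0.8279 = 0.1721.

β ≈ 0.172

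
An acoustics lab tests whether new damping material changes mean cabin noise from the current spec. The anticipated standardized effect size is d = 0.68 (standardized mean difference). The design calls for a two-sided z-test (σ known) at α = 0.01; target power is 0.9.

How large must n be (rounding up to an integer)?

Set Φ(δ − 2.576) = 0.9; then δ − 2.576 = Φ⁻¹(0.9) = 1.282, giving δ = 3.857.
(The Φ(−δ − z_{α/2}) term is vanishingly small for δ > 0 and is dropped in the standard sample-size formula.)
δ = d·√n ⇒ n = (δ/d)² = (3.857 / 0.68)² = 32.18.
Round up to the next whole unit.

n = 33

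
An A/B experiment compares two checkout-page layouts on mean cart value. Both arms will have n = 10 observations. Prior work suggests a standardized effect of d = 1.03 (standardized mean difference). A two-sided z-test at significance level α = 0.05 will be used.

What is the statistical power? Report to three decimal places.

Noncentrality parameter: δ = d·√(n/2) = 1.03 × √(10/2) = 2.3032
Critical value for a two-sided test at α = 0.05: z_{α/2} = 1.960.
Power = Φ(δ − 1.960) + Φ(−δ − 1.960) = Φ(0.343) + Φ(-4.263) = 0.6343 + 0.0000 = 0.6343.

Power ≈ 0.634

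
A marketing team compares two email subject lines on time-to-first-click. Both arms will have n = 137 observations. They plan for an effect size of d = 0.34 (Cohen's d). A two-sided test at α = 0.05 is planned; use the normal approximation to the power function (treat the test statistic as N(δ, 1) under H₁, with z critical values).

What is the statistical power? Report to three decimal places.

Noncentrality parameter: δ = d·√(n/2) = 0.34 × √(137/2) = 2.8140
Two-sided α = 0.05 → critical value z_{0.025} = 1.960.
Power = Φ(δ − 1.960) + Φ(−δ − 1.960) = Φ(0.854) + Φ(-4.774) = 0.8035 + 0.0000 = 0.8035.

Power ≈ 0.803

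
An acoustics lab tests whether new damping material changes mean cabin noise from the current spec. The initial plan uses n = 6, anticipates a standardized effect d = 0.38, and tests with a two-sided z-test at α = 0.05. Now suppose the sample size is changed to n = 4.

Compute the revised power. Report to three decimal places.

With n = 4: δ = d·√n = 0.38 × √4 = 0.7600. Critical value z_{0.025} = 1.960.
Revised power = Φ(δ − 1.960) + Φ(−δ − 1.960) = Φ(-1.200) + Φ(-2.720) = 0.1151 + 0.0033 = 0.1183.

Power ≈ 0.118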